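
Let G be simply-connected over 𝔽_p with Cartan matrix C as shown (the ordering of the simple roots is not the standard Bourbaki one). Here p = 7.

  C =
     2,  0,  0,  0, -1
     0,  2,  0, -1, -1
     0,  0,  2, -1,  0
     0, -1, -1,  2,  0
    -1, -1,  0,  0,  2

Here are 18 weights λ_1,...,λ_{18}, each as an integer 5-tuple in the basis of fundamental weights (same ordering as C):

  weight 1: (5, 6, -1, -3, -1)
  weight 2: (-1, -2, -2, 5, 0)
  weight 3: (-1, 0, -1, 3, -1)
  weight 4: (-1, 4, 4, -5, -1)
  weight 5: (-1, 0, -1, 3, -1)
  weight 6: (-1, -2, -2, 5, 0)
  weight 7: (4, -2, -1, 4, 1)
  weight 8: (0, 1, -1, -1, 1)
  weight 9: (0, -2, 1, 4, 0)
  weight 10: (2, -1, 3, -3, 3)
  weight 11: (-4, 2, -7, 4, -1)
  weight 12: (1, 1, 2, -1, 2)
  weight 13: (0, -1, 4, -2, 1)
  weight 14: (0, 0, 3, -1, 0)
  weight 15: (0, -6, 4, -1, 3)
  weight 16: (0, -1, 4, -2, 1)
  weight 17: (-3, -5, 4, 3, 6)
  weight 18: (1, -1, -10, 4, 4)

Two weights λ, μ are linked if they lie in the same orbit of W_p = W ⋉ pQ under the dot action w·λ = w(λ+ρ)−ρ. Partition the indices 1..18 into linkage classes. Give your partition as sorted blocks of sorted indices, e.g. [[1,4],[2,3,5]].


Dynkin diagram of C (from the 8 off-diagonal −1 entries): A_5.

Alcove-folded reps (p=7, 18 weights, presented ϖ-order):

  1: (0, 1, 0, 4, 0) · 2: (0, 1, 1, 4, 0) · 3: (0, 1, 0, 4, 0) · 4: (0, 1, 1, 4, 0) · 5: (0, 1, 0, 4, 0) · 6: (0, 1, 1, 4, 0) · 7: (1, 1, 4, 0, 1) · 8: (1, 2, 0, 0, 2) · 9: (0, 1, 1, 4, 0) · 10: (1, 2, 0, 0, 2) · 11: (1, 1, 4, 0, 1) · 12: (1, 2, 0, 0, 2) · 13: (1, 1, 4, 0, 1) · 14: (1, 1, 4, 0, 1) · 15: (0, 1, 0, 4, 0) · 16: (1, 1, 4, 0, 1) · 17: (1, 2, 0, 0, 2) · 18: (1, 2, 0, 0, 2)

Linkage partition of the 18 weights (4 classes, p=7):

[[1, 3, 5, 15], [2, 4, 6, 9], [7, 11, 13, 14, 16], [8, 10, 12, 17, 18]]


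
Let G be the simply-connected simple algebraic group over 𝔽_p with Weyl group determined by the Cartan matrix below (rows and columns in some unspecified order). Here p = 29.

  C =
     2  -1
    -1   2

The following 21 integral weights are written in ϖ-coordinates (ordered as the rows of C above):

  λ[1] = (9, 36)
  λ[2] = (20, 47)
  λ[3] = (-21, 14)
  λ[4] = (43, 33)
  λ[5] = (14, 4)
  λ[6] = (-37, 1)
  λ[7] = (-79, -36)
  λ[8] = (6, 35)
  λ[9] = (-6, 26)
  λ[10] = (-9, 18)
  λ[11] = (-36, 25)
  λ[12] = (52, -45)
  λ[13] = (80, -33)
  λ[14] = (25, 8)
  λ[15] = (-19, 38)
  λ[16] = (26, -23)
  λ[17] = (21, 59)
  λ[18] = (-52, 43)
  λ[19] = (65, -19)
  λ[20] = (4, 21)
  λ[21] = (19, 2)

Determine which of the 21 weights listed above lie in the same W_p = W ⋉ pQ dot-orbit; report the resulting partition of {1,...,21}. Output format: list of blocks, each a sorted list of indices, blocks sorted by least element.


A_2 Cartan matrix, 2 simple roots permuted; ρ=(1,1).

Alcove-folded reps (p=29, 21 weights, presented ϖ-order):

  λ_1+ρ ↦ (8, 11) · λ_2+ρ ↦ (8, 11) · λ_3+ρ ↦ (15, 5) · λ_4+ρ ↦ (15, 5) · λ_5+ρ ↦ (15, 5) · λ_6+ρ ↦ (5, 22) · λ_7+ρ ↦ (20, 3) · λ_8+ρ ↦ (7, 15) · λ_9+ρ ↦ (5, 22) · λ_10+ρ ↦ (8, 11) · λ_11+ρ ↦ (20, 3) · λ_12+ρ ↦ (15, 5) · λ_13+ρ ↦ (20, 3) · λ_14+ρ ↦ (20, 3) · λ_15+ρ ↦ (8, 11) · λ_16+ρ ↦ (5, 22) · λ_17+ρ ↦ (5, 22) · λ_18+ρ ↦ (7, 15) · λ_19+ρ ↦ (8, 11) · λ_20+ρ ↦ (5, 22) · λ_21+ρ ↦ (20, 3)

The 21 indices split into 5 linkage classes (same alcove rep ⇔ same W_29-dot-orbit):

[[1, 2, 10, 15, 19], [3, 4, 5, 12], [6, 9, 16, 17, 20], [7, 11, 13, 14, 21], [8, 18]]


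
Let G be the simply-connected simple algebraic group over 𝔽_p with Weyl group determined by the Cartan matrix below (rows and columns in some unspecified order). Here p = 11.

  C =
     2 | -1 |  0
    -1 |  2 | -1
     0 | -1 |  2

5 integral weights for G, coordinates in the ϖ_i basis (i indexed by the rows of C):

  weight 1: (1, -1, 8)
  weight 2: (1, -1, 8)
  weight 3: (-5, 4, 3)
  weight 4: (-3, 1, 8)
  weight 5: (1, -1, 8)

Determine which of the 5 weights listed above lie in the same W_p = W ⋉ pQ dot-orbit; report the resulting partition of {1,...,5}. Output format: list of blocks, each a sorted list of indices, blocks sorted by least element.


Dynkin diagram of C (from the 4 off-diagonal −1 entries): A_3.

λ_j+ρ reflected into Ā_11 (⟨·,θ^∨⟩≤11); 3-tuples as given:

    [1] (2, 0, 9)
    [2] (2, 0, 9)
    [3] (4, 1, 4)
    [4] (2, 0, 9)
    [5] (2, 0, 9)

Grouping the 5 weights by Ā_11-representative: 2 linkage classes.

[[1, 2, 4, 5], [3]]


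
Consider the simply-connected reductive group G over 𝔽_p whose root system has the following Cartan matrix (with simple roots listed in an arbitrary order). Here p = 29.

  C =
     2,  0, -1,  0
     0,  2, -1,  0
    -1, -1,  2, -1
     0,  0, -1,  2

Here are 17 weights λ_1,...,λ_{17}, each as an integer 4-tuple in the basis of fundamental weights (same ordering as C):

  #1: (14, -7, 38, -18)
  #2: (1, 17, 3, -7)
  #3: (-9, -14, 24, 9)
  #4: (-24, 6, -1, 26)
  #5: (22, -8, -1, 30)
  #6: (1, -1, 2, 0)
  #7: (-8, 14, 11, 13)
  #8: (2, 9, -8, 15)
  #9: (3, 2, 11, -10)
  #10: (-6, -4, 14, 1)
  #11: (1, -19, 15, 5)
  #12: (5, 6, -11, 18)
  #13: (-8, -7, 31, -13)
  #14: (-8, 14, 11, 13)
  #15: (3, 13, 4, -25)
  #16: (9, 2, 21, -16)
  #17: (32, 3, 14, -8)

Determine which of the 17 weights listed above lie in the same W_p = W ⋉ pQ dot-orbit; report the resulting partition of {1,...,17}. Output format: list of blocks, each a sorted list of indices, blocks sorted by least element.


Type D_4, rank 4, |W|=192; reorder rows/cols to standard.

Alcove-folded reps (p=29, 17 weights, presented ϖ-order):

  [1] (2, 7, 6, 4);  [2] (0, 16, 2, 4);  [3] (2, 7, 6, 4);  [4] (0, 16, 2, 4);  [5] (0, 16, 2, 4);  [6] (2, 0, 3, 1);  [7] (5, 3, 7, 2);  [8] (4, 3, 3, 9);  [9] (4, 3, 3, 9);  [10] (5, 3, 7, 2);  [11] (0, 16, 2, 4);  [12] (4, 3, 3, 9);  [13] (4, 3, 3, 9);  [14] (5, 3, 7, 2);  [15] (14, 4, 1, 4);  [16] (4, 3, 3, 9);  [17] (2, 7, 6, 4)

6 distinct reps among the 17 weights ⇒ 6 W_29-linkage classes:

[[1, 3, 17], [2, 4, 5, 11], [6], [7, 10, 14], [8, 9, 12, 13, 16], [15]]


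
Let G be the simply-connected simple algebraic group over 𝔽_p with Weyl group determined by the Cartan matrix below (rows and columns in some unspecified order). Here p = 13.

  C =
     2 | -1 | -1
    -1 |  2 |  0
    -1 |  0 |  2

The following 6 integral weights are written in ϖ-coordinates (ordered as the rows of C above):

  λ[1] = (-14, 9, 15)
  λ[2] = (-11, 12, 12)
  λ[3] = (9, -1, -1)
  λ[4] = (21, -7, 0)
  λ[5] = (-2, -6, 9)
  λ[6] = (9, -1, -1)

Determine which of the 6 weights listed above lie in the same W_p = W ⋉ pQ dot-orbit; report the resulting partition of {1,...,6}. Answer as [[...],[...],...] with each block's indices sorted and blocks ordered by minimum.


A_3 Cartan matrix, 3 simple roots permuted; ρ=(1,1,1).

λ_j+ρ reflected into Ā_13 (⟨·,θ^∨⟩≤13); 3-tuples as given:

    [1] (10, 0, 0)
    [2] (10, 0, 0)
    [3] (10, 0, 0)
    [4] (3, 1, 6)
    [5] (5, 1, 4)
    [6] (10, 0, 0)

Partition of {1..6} into 3 W_13-dot-orbits:

[[1, 2, 3, 6], [4], [5]]


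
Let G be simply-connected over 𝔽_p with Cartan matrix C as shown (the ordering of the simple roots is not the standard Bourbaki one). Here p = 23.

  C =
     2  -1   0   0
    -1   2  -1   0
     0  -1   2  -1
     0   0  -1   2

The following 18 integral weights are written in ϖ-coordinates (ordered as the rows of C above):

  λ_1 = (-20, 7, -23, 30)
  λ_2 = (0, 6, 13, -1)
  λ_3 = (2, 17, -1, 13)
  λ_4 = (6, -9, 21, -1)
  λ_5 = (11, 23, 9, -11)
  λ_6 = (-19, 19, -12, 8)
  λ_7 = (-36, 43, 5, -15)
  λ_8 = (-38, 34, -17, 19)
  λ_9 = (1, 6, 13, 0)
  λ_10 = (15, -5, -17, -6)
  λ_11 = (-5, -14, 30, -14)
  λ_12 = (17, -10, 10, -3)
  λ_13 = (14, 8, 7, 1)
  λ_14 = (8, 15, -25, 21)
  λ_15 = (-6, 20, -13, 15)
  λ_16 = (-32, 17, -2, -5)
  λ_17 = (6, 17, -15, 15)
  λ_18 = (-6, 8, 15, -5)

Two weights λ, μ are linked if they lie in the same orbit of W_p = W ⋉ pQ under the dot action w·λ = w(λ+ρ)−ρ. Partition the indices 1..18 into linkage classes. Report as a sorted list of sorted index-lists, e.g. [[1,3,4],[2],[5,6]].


Cartan matrix: type A_4 (|W|=120); un-permuting the 4 rows.

Each λ_j+ρ reduced to Ā_23; 4-tuples below use C's row order:

  λ_1 → (4, 8, 1, 8);  λ_2 → (1, 7, 14, 0);  λ_3 → (9, 9, 0, 2);  λ_4 → (1, 7, 14, 0);  λ_5 → (10, 0, 12, 1);  λ_6 → (9, 9, 0, 2);  λ_7 → (4, 8, 1, 8);  λ_8 → (3, 4, 12, 2);  λ_9 → (1, 7, 14, 0);  λ_10 → (3, 4, 12, 2);  λ_11 → (5, 4, 1, 5);  λ_12 → (9, 9, 0, 2);  λ_13 → (4, 8, 1, 8);  λ_14 → (1, 7, 14, 0);  λ_15 → (3, 4, 12, 2);  λ_16 → (5, 4, 1, 5);  λ_17 → (3, 4, 12, 2);  λ_18 → (3, 4, 12, 2)

Partition of {1..18} into 6 W_23-dot-orbits:

[[1, 7, 13], [2, 4, 9, 14], [3, 6, 12], [5], [8, 10, 15, 17, 18], [11, 16]]


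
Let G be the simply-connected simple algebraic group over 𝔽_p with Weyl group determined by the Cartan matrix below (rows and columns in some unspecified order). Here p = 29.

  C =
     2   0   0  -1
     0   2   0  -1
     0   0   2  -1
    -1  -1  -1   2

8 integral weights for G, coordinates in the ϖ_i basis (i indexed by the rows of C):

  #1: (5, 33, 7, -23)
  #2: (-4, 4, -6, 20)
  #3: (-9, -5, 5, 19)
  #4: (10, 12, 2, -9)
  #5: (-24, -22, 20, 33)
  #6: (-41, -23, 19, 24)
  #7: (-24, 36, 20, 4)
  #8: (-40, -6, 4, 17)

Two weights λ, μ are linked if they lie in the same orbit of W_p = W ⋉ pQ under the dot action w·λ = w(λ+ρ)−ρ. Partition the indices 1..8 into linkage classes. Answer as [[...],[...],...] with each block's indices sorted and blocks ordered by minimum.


Dynkin diagram of C (from the 6 off-diagonal −1 entries): D_4.

Ā_29 reps of the 8 weights (D_4, coords as presented):

    1: (8, 4, 6, 3)
    2: (3, 5, 5, 3)
    3: (8, 4, 6, 3)
    4: (3, 5, 5, 3)
    5: (3, 5, 5, 3)
    6: (8, 4, 6, 3)
    7: (3, 5, 5, 3)
    8: (3, 5, 5, 3)

Partition of {1..8} into 2 W_29-dot-orbits:

[[1, 3, 6], [2, 4, 5, 7, 8]]


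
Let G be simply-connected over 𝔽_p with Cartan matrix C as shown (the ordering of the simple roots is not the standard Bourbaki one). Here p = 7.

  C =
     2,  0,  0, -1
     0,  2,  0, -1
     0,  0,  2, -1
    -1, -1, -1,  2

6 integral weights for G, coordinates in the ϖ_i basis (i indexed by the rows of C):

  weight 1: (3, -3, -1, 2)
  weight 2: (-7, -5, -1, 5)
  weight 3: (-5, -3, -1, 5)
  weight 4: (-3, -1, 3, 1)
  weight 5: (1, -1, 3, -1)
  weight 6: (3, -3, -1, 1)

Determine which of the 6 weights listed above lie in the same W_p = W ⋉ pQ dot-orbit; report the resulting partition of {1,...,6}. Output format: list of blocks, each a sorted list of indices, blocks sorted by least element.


C ↔ D_4 under row/col permutation; |W(D_4)| = 192.

Ā_7 reps of the 6 weights (D_4, coords as presented):

  1: (4, 2, 0, 0);  2: (2, 0, 4, 0);  3: (4, 2, 0, 0);  4: (2, 0, 4, 0);  5: (2, 0, 4, 0);  6: (4, 2, 0, 0)

2 distinct reps among the 6 weights ⇒ 2 W_7-linkage classes:

[[1, 3, 6], [2, 4, 5]]


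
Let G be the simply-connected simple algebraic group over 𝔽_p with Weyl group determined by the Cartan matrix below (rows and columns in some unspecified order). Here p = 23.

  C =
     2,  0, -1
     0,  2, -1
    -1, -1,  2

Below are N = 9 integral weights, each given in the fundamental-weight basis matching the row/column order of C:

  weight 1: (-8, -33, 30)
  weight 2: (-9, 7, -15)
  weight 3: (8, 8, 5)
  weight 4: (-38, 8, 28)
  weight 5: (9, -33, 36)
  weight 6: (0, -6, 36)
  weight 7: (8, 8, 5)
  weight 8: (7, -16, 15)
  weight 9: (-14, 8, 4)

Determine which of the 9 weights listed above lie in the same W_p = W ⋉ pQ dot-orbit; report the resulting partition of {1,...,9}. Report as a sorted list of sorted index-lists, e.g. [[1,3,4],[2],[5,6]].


Type A_3, rank 3, |W|=24; reorder rows/cols to standard.

λ_j+ρ reflected into Ā_23 (⟨·,θ^∨⟩≤23); 3-tuples as given:

  1: (7, 14, 1);  2: (8, 8, 6);  3: (8, 8, 6);  4: (8, 8, 6);  5: (5, 1, 8);  6: (5, 1, 8);  7: (8, 8, 6);  8: (7, 14, 1);  9: (5, 1, 8)

These 9 weights hit 3 W_23-dot-orbits; sizes (2, 4, 3):

[[1, 8], [2, 3, 4, 7], [5, 6, 9]]


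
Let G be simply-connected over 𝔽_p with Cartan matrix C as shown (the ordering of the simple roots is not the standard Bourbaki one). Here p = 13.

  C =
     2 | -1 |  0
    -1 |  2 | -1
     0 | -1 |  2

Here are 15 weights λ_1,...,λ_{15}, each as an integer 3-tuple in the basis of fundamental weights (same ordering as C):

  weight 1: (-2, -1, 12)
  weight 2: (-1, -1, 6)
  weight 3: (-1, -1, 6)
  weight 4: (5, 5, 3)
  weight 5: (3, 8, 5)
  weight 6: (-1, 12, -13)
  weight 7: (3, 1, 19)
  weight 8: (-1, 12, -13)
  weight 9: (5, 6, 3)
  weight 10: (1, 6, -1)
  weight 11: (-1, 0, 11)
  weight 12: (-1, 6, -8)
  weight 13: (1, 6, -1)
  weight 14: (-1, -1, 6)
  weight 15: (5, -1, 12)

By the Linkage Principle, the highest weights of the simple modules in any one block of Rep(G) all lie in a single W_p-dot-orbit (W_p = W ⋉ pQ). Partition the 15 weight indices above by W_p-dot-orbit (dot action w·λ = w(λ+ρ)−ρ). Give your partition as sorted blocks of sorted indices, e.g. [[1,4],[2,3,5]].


Type A_3, rank 3, |W|=24; reorder rows/cols to standard.

Alcove-folded reps (p=13, 15 weights, presented ϖ-order):

  1: (0, 1, 12);  2: (0, 0, 7);  3: (0, 0, 7);  4: (3, 6, 1);  5: (2, 7, 0);  6: (0, 1, 12);  7: (2, 7, 0);  8: (0, 1, 12);  9: (2, 7, 0);  10: (2, 7, 0);  11: (0, 1, 12);  12: (0, 0, 7);  13: (2, 7, 0);  14: (0, 0, 7);  15: (0, 0, 7)

Grouping the 15 weights by Ā_13-representative: 4 linkage classes.

[[1, 6, 8, 11], [2, 3, 12, 14, 15], [4], [5, 7, 9, 10, 13]]


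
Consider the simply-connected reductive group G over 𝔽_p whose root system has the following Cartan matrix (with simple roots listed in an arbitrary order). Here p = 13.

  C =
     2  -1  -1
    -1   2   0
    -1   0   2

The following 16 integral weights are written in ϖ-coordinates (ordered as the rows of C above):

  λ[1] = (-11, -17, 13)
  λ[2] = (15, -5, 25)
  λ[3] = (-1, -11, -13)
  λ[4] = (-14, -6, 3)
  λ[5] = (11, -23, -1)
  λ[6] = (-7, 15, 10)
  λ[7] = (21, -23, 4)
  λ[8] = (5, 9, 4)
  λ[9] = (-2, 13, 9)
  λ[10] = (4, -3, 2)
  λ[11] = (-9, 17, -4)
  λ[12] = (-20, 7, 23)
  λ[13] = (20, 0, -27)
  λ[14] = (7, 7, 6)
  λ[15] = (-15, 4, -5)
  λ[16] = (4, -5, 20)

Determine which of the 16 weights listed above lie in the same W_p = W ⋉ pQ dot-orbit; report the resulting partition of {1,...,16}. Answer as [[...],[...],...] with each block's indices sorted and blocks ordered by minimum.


A_3 Cartan matrix, 3 simple roots permuted; ρ=(1,1,1).

λ_j+ρ reflected into Ā_13 (⟨·,θ^∨⟩≤13); 3-tuples as given:

  [1] (0, 3, 1)
  [2] (0, 3, 1)
  [3] (0, 3, 1)
  [4] (8, 1, 0)
  [5] (0, 3, 1)
  [6] (3, 2, 3)
  [7] (8, 1, 0)
  [8] (3, 2, 3)
  [9] (0, 3, 1)
  [10] (3, 2, 3)
  [11] (3, 2, 3)
  [12] (2, 0, 6)
  [13] (8, 1, 0)
  [14] (3, 2, 3)
  [15] (8, 1, 0)
  [16] (8, 1, 0)

Grouping the 16 weights by Ā_13-representative: 4 linkage classes.

[[1, 2, 3, 5, 9], [4, 7, 13, 15, 16], [6, 8, 10, 11, 14], [12]]


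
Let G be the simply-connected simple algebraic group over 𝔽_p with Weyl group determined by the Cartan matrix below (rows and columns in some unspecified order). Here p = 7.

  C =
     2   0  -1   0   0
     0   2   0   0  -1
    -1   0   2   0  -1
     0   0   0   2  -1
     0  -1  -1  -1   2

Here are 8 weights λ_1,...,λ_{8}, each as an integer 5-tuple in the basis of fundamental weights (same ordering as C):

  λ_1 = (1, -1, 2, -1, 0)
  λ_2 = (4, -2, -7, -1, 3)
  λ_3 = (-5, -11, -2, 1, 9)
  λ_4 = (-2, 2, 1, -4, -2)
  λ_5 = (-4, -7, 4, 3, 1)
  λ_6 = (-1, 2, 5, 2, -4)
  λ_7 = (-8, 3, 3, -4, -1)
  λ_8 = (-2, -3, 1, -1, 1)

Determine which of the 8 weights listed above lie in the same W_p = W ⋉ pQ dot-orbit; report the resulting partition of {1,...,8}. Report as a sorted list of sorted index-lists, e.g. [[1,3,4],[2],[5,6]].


C ↔ D_5 under row/col permutation; |W(D_5)| = 1920.

W_7-reps of the 8 weights in Ā_7 (same 5-coord order as C):

  1: (2, 0, 0, 0, 1)
  2: (1, 0, 0, 1, 2)
  3: (1, 2, 1, 0, 0)
  4: (2, 0, 0, 0, 1)
  5: (1, 2, 1, 0, 0)
  6: (2, 0, 0, 0, 1)
  7: (1, 0, 0, 1, 2)
  8: (1, 2, 1, 0, 0)

Linkage partition of the 8 weights (3 classes, p=7):

[[1, 4, 6], [2, 7], [3, 5, 8]]


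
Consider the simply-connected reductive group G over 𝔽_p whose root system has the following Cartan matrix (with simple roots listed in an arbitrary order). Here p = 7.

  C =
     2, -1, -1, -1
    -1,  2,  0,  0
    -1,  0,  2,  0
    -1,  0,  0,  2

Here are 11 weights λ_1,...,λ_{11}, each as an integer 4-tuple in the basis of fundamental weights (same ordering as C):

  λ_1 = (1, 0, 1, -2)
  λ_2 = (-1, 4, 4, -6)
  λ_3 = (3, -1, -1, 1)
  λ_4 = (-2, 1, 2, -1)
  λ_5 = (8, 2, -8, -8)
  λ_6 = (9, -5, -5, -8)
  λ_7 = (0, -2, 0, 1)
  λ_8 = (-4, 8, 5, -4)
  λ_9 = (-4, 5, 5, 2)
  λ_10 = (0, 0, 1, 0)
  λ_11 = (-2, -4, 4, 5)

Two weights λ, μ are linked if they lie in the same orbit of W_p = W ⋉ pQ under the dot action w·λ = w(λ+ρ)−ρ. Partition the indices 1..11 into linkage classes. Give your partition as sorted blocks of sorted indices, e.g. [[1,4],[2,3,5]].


Cartan matrix: type D_4 (|W|=192); un-permuting the 4 rows.

Folding the 11 weights λ_j+ρ into Ā_7 (reps in the given 4-coord order):

    λ_1+ρ ↦ (1, 1, 2, 1)
    λ_2+ρ ↦ (2, 0, 0, 0)
    λ_3+ρ ↦ (1, 0, 0, 2)
    λ_4+ρ ↦ (0, 1, 2, 1)
    λ_5+ρ ↦ (2, 0, 0, 0)
    λ_6+ρ ↦ (0, 1, 1, 2)
    λ_7+ρ ↦ (0, 1, 1, 2)
    λ_8+ρ ↦ (0, 1, 2, 1)
    λ_9+ρ ↦ (0, 1, 1, 2)
    λ_10+ρ ↦ (1, 1, 2, 1)
    λ_11+ρ ↦ (0, 1, 1, 2)

Grouping the 11 weights by Ā_7-representative: 5 linkage classes.

[[1, 10], [2, 5], [3], [4, 8], [6, 7, 9, 11]]


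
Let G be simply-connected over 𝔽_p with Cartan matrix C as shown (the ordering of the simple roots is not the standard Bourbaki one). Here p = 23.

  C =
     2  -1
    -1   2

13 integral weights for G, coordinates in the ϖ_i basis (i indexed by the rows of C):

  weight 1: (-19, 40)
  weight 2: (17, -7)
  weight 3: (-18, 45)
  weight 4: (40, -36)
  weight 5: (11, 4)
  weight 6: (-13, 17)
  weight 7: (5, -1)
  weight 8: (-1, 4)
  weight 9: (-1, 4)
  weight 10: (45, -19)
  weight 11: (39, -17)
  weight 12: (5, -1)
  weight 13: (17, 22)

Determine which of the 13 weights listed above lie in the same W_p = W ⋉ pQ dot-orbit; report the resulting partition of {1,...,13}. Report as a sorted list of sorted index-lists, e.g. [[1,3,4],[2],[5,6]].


A_2 Cartan matrix, 2 simple roots permuted; ρ=(1,1).

Alcove-folded reps (p=23, 13 weights, presented ϖ-order):

  [1] (0, 5)
  [2] (12, 6)
  [3] (6, 0)
  [4] (12, 5)
  [5] (12, 5)
  [6] (12, 6)
  [7] (6, 0)
  [8] (0, 5)
  [9] (0, 5)
  [10] (0, 5)
  [11] (6, 1)
  [12] (6, 0)
  [13] (0, 5)

These 13 weights hit 5 W_23-dot-orbits; sizes (5, 2, 3, 2, 1):

[[1, 8, 9, 10, 13], [2, 6], [3, 7, 12], [4, 5], [11]]


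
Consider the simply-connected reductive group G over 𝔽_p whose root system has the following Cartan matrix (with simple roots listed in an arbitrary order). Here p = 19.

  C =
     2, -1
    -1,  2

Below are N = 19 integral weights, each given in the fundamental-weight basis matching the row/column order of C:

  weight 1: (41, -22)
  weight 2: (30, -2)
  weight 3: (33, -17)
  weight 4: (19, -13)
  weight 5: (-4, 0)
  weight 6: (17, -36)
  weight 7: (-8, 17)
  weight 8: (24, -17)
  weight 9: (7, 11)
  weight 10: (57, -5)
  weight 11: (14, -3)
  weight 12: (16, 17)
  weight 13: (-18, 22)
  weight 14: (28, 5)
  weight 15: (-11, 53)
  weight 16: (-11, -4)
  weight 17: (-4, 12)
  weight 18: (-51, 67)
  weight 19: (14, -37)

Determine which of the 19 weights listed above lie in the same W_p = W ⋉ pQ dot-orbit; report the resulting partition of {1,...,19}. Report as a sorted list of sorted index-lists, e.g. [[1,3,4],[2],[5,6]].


Type A_2, rank 2, |W|=6; reorder rows/cols to standard.

Folding the 19 weights λ_j+ρ into Ā_19 (reps in the given 2-coord order):

  λ_1+ρ ↦ (2, 2);  λ_2+ρ ↦ (7, 11);  λ_3+ρ ↦ (3, 1);  λ_4+ρ ↦ (7, 11);  λ_5+ρ ↦ (1, 2);  λ_6+ρ ↦ (1, 2);  λ_7+ρ ↦ (7, 11);  λ_8+ρ ↦ (3, 10);  λ_9+ρ ↦ (7, 11);  λ_10+ρ ↦ (3, 1);  λ_11+ρ ↦ (13, 2);  λ_12+ρ ↦ (1, 2);  λ_13+ρ ↦ (13, 2);  λ_14+ρ ↦ (3, 10);  λ_15+ρ ↦ (3, 10);  λ_16+ρ ↦ (3, 10);  λ_17+ρ ↦ (3, 10);  λ_18+ρ ↦ (7, 11);  λ_19+ρ ↦ (2, 2)

Grouping the 19 weights by Ā_19-representative: 6 linkage classes.

[[1, 19], [2, 4, 7, 9, 18], [3, 10], [5, 6, 12], [8, 14, 15, 16, 17], [11, 13]]


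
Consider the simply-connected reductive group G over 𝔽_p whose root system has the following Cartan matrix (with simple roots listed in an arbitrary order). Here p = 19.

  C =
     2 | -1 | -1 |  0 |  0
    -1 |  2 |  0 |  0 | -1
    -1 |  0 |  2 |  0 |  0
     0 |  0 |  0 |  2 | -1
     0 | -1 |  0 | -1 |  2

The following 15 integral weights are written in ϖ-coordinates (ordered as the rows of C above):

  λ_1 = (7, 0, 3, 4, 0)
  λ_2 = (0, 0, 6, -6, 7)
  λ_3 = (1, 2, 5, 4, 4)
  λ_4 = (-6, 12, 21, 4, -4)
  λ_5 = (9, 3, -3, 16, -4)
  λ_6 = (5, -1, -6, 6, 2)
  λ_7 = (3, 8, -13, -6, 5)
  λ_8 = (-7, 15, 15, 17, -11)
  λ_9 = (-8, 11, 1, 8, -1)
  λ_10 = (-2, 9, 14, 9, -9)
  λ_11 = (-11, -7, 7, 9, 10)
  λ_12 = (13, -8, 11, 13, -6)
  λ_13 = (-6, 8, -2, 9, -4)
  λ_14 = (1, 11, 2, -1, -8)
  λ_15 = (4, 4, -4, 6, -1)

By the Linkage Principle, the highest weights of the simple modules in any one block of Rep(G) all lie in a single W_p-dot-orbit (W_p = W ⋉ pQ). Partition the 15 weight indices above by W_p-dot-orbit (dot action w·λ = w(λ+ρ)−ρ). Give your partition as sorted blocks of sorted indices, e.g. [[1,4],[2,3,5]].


Dynkin diagram of C (from the 8 off-diagonal −1 entries): A_5.

Alcove-folded reps (p=19, 15 weights, presented ϖ-order):

  λ_1 → (8, 1, 4, 5, 1)
  λ_2 → (1, 1, 7, 5, 3)
  λ_3 → (2, 3, 4, 3, 5)
  λ_4 → (2, 3, 4, 3, 5)
  λ_5 → (1, 1, 7, 5, 3)
  λ_6 → (1, 0, 5, 7, 3)
  λ_7 → (8, 1, 4, 5, 1)
  λ_8 → (1, 0, 5, 7, 3)
  λ_9 → (2, 5, 3, 7, 0)
  λ_10 → (1, 1, 7, 5, 3)
  λ_11 → (2, 3, 4, 3, 5)
  λ_12 → (2, 5, 3, 7, 0)
  λ_13 → (1, 0, 5, 7, 3)
  λ_14 → (2, 5, 3, 7, 0)
  λ_15 → (2, 5, 3, 7, 0)

Partition of {1..15} into 5 W_19-dot-orbits:

[[1, 7], [2, 5, 10], [3, 4, 11], [6, 8, 13], [9, 12, 14, 15]]


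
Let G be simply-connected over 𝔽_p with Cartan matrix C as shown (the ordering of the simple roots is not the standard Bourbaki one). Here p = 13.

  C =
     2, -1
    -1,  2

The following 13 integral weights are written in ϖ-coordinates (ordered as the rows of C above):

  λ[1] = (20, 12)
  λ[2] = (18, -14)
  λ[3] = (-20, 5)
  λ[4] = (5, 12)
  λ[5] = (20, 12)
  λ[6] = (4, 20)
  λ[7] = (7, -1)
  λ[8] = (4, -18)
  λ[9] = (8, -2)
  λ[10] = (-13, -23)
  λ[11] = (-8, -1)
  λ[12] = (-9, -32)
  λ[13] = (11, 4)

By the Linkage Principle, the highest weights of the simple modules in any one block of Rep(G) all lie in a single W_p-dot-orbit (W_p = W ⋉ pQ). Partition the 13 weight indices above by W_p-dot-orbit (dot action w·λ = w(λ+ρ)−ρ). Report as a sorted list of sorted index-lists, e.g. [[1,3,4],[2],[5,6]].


Type A_2, rank 2, |W|=6; reorder rows/cols to standard.

Alcove-folded reps (p=13, 13 weights, presented ϖ-order):

  [1] (8, 0);  [2] (0, 7);  [3] (0, 7);  [4] (0, 7);  [5] (8, 0);  [6] (8, 0);  [7] (8, 0);  [8] (8, 1);  [9] (8, 1);  [10] (8, 1);  [11] (0, 7);  [12] (8, 0);  [13] (8, 1)

3 distinct reps among the 13 weights ⇒ 3 W_13-linkage classes:

[[1, 5, 6, 7, 12], [2, 3, 4, 11], [8, 9, 10, 13]]


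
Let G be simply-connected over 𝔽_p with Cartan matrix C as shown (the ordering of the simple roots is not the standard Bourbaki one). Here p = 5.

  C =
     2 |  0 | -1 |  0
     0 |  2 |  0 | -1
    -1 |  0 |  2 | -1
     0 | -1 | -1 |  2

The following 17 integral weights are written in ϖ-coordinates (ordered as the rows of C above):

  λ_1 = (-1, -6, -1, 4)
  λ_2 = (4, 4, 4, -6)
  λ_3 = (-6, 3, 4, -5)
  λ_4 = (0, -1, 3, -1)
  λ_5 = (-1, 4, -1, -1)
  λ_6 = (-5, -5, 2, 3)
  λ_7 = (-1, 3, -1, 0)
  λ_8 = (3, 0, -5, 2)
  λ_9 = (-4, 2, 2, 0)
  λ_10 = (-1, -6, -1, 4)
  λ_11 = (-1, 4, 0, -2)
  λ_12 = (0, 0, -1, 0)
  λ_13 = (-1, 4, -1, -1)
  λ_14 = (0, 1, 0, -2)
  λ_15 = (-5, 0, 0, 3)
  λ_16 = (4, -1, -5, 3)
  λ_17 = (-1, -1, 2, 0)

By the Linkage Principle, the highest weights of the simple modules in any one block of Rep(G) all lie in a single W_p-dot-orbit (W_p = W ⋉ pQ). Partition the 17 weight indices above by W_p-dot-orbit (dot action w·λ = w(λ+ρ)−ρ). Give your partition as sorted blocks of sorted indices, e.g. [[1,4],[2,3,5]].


Cartan matrix: type A_4 (|W|=120); un-permuting the 4 rows.

Folding the 17 weights λ_j+ρ into Ā_5 (reps in the given 4-coord order):

  [1] (0, 5, 0, 0)
  [2] (0, 5, 0, 0)
  [3] (1, 0, 4, 0)
  [4] (1, 0, 4, 0)
  [5] (0, 5, 0, 0)
  [6] (1, 1, 0, 1)
  [7] (0, 4, 0, 1)
  [8] (0, 0, 3, 1)
  [9] (1, 1, 0, 1)
  [10] (0, 5, 0, 0)
  [11] (0, 4, 0, 1)
  [12] (1, 1, 0, 1)
  [13] (0, 5, 0, 0)
  [14] (1, 1, 0, 1)
  [15] (0, 0, 3, 1)
  [16] (1, 0, 4, 0)
  [17] (0, 0, 3, 1)

Linkage partition of the 17 weights (5 classes, p=5):

[[1, 2, 5, 10, 13], [3, 4, 16], [6, 9, 12, 14], [7, 11], [8, 15, 17]]


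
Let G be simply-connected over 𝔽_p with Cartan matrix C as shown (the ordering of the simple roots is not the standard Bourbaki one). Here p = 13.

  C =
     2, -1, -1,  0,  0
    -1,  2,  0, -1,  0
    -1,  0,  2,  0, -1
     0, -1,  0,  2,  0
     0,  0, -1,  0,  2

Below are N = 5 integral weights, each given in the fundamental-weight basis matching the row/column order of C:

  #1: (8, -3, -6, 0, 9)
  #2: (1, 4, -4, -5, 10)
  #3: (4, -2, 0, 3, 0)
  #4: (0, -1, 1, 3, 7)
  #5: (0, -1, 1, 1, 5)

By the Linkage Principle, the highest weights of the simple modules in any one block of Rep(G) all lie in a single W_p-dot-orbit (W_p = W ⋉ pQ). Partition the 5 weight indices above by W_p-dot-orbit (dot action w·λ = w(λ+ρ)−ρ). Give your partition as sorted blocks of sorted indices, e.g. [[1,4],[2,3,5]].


C ↔ A_5 under row/col permutation; |W(A_5)| = 720.

Alcove-folded reps (p=13, 5 weights, presented ϖ-order):

    1: (2, 1, 5, 0, 4)
    2: (1, 0, 2, 2, 6)
    3: (4, 1, 1, 3, 1)
    4: (1, 0, 2, 2, 6)
    5: (1, 0, 2, 2, 6)

Linkage partition of the 5 weights (3 classes, p=13):

[[1], [2, 4, 5], [3]]


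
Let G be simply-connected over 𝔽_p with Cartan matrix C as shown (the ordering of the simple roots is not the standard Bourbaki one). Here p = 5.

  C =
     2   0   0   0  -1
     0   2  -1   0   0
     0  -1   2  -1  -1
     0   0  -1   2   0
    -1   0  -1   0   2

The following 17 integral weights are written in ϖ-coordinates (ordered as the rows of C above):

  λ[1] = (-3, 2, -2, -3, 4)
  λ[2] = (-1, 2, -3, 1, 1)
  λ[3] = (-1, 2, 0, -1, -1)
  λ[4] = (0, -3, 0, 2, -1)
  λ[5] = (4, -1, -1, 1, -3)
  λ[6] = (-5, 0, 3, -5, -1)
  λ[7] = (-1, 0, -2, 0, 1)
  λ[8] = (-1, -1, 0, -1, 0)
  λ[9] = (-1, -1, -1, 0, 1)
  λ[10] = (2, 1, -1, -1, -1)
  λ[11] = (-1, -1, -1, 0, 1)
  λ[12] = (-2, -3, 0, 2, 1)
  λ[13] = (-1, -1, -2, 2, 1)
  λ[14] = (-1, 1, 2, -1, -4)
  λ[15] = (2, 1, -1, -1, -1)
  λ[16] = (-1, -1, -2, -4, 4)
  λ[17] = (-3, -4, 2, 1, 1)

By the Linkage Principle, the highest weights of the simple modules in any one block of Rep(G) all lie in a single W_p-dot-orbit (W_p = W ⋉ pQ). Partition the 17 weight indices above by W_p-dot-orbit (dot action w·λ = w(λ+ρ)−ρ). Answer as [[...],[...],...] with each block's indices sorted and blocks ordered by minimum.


C ↔ D_5 under row/col permutation; |W(D_5)| = 1920.

Ā_5 reps of the 17 weights (D_5, coords as presented):

  1: (0, 0, 0, 1, 2)
  2: (0, 1, 2, 0, 0)
  3: (0, 3, 1, 0, 0)
  4: (0, 1, 0, 2, 1)
  5: (3, 2, 0, 0, 0)
  6: (0, 3, 1, 0, 0)
  7: (0, 0, 1, 0, 1)
  8: (0, 0, 1, 0, 1)
  9: (0, 0, 0, 1, 2)
  10: (3, 2, 0, 0, 0)
  11: (0, 0, 0, 1, 2)
  12: (0, 1, 0, 2, 1)
  13: (0, 1, 0, 2, 1)
  14: (3, 2, 0, 0, 0)
  15: (3, 2, 0, 0, 0)
  16: (0, 3, 1, 0, 0)
  17: (0, 1, 2, 0, 0)

6 distinct reps among the 17 weights ⇒ 6 W_5-linkage classes:

[[1, 9, 11], [2, 17], [3, 6, 16], [4, 12, 13], [5, 10, 14, 15], [7, 8]]


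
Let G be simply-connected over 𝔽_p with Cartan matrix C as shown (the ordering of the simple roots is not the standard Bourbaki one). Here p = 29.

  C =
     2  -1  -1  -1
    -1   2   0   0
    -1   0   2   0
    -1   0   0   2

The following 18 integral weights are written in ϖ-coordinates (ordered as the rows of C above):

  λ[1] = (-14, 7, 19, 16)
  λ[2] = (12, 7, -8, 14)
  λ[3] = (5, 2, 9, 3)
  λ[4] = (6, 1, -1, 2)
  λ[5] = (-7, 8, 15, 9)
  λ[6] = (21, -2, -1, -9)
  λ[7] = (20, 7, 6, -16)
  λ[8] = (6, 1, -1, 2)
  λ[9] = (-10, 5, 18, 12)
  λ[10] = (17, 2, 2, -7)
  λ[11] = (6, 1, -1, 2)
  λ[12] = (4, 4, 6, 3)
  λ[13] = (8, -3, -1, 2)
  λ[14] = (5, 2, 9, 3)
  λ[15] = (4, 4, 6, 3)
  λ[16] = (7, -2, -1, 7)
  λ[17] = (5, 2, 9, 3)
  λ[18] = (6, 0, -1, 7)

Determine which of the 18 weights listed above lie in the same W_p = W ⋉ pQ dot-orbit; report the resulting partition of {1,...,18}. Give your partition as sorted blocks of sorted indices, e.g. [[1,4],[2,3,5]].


Root system D_4: the 4×4 matrix C matches after relabeling.

Folding the 18 weights λ_j+ρ into Ā_29 (reps in the given 4-coord order):

  λ_1+ρ ↦ (5, 5, 7, 4) · λ_2+ρ ↦ (7, 1, 0, 8) · λ_3+ρ ↦ (6, 3, 10, 4) · λ_4+ρ ↦ (7, 2, 0, 3) · λ_5+ρ ↦ (6, 3, 10, 4) · λ_6+ρ ↦ (7, 1, 0, 8) · λ_7+ρ ↦ (7, 1, 0, 8) · λ_8+ρ ↦ (7, 2, 0, 3) · λ_9+ρ ↦ (6, 3, 10, 4) · λ_10+ρ ↦ (5, 3, 3, 6) · λ_11+ρ ↦ (7, 2, 0, 3) · λ_12+ρ ↦ (5, 5, 7, 4) · λ_13+ρ ↦ (7, 2, 0, 3) · λ_14+ρ ↦ (6, 3, 10, 4) · λ_15+ρ ↦ (5, 5, 7, 4) · λ_16+ρ ↦ (7, 1, 0, 8) · λ_17+ρ ↦ (6, 3, 10, 4) · λ_18+ρ ↦ (7, 1, 0, 8)

Partition of {1..18} into 5 W_29-dot-orbits:

[[1, 12, 15], [2, 6, 7, 16, 18], [3, 5, 9, 14, 17], [4, 8, 11, 13], [10]]


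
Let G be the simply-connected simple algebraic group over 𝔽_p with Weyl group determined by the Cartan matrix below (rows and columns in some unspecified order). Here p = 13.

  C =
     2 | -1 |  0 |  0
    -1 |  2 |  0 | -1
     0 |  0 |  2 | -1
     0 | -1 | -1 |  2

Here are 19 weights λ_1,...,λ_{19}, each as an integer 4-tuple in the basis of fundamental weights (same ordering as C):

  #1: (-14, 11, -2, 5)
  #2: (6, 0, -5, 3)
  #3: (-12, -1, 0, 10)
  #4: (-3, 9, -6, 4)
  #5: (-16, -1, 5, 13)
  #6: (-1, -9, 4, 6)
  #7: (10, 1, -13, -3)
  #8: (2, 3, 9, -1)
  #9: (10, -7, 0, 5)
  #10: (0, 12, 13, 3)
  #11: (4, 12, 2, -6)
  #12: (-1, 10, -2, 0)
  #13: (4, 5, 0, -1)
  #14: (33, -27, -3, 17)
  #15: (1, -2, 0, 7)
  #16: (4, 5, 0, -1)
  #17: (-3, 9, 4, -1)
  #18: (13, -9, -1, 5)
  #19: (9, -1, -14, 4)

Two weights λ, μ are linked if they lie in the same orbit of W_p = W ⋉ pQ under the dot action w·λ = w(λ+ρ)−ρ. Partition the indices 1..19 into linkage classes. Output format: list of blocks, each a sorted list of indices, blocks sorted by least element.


Cartan matrix: type A_4 (|W|=120); un-permuting the 4 rows.

Ā_13 reps of the 19 weights (A_4, coords as presented):

  λ_1 → (7, 1, 4, 0);  λ_2 → (7, 1, 4, 0);  λ_3 → (0, 11, 1, 0);  λ_4 → (0, 8, 3, 0);  λ_5 → (5, 6, 1, 0);  λ_6 → (7, 1, 4, 0);  λ_7 → (0, 11, 1, 0);  λ_8 → (1, 3, 6, 0);  λ_9 → (5, 6, 1, 0);  λ_10 → (7, 1, 4, 0);  λ_11 → (0, 8, 3, 0);  λ_12 → (0, 11, 1, 0);  λ_13 → (5, 6, 1, 0);  λ_14 → (0, 8, 3, 0);  λ_15 → (1, 1, 1, 7);  λ_16 → (5, 6, 1, 0);  λ_17 → (0, 8, 3, 0);  λ_18 → (5, 6, 1, 0);  λ_19 → (0, 8, 3, 0)

6 distinct reps among the 19 weights ⇒ 6 W_13-linkage classes:

[[1, 2, 6, 10], [3, 7, 12], [4, 11, 14, 17, 19], [5, 9, 13, 16, 18], [8], [15]]


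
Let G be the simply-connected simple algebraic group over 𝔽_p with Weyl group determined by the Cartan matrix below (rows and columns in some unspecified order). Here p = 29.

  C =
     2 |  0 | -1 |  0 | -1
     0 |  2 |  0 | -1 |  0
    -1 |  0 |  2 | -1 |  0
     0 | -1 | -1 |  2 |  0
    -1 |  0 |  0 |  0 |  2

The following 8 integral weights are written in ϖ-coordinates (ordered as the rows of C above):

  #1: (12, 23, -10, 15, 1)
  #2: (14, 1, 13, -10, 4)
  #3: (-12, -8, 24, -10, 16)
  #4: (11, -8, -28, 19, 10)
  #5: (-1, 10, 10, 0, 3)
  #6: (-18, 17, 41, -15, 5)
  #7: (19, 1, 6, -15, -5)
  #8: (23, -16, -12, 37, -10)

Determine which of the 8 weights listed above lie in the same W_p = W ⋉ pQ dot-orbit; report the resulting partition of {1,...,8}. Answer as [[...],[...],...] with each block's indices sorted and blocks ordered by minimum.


Cartan matrix: type A_5 (|W|=720); un-permuting the 5 rows.

Each λ_j+ρ reduced to Ā_29; 5-tuples below use C's row order:

  1: (9, 7, 2, 5, 4)
  2: (15, 2, 5, 2, 0)
  3: (9, 7, 2, 5, 4)
  4: (9, 7, 2, 5, 4)
  5: (0, 11, 11, 1, 4)
  6: (0, 11, 11, 1, 4)
  7: (9, 7, 2, 5, 4)
  8: (9, 7, 2, 5, 4)

3 distinct reps among the 8 weights ⇒ 3 W_29-linkage classes:

[[1, 3, 4, 7, 8], [2], [5, 6]]


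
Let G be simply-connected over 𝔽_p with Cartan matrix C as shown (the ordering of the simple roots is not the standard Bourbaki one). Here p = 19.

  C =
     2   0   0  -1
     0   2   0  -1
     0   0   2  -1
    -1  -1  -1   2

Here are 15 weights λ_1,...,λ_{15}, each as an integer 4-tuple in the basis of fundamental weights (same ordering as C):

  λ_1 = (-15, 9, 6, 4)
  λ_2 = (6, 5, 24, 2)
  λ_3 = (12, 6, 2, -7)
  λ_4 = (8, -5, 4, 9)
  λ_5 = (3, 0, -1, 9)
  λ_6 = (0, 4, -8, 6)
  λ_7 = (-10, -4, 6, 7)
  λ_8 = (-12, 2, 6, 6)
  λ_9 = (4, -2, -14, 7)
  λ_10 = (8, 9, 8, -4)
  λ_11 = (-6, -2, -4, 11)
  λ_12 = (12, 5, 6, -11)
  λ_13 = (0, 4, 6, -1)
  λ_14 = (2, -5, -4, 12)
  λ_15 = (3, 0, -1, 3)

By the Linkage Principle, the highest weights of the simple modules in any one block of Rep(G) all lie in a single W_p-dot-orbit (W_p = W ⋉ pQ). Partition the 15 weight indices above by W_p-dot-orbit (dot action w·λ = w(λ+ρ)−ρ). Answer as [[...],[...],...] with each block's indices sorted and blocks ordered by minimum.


Root system D_4: the 4×4 matrix C matches after relabeling.

Folding the 15 weights λ_j+ρ into Ā_19 (reps in the given 4-coord order):

  [1] (5, 1, 2, 4)
  [2] (3, 4, 3, 3)
  [3] (7, 1, 3, 3)
  [4] (4, 1, 0, 4)
  [5] (4, 1, 0, 4)
  [6] (1, 5, 7, 0)
  [7] (5, 1, 3, 3)
  [8] (7, 1, 3, 3)
  [9] (1, 5, 7, 0)
  [10] (3, 4, 3, 3)
  [11] (5, 1, 3, 3)
  [12] (3, 4, 3, 3)
  [13] (1, 5, 7, 0)
  [14] (3, 4, 3, 3)
  [15] (4, 1, 0, 4)

Linkage partition of the 15 weights (6 classes, p=19):

[[1], [2, 10, 12, 14], [3, 8], [4, 5, 15], [6, 9, 13], [7, 11]]


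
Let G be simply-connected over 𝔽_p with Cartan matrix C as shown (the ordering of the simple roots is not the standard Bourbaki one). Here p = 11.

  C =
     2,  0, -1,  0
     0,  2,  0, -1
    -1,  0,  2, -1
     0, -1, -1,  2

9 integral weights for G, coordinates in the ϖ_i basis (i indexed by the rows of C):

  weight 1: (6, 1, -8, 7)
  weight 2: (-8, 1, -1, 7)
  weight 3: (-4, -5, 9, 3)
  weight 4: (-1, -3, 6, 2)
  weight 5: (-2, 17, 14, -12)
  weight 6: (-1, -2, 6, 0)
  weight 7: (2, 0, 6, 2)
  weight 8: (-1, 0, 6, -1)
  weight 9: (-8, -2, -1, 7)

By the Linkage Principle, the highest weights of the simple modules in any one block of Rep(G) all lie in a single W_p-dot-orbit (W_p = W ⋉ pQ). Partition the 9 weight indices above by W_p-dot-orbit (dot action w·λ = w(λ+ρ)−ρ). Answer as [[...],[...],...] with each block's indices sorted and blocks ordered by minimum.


A_4 Cartan matrix, 4 simple roots permuted; ρ=(1,1,1,1).

Ā_11 reps of the 9 weights (A_4, coords as presented):

  λ_1+ρ ↦ (0, 2, 7, 1) · λ_2+ρ ↦ (0, 2, 7, 1) · λ_3+ρ ↦ (0, 1, 7, 0) · λ_4+ρ ↦ (0, 2, 7, 1) · λ_5+ρ ↦ (0, 1, 7, 0) · λ_6+ρ ↦ (0, 1, 7, 0) · λ_7+ρ ↦ (0, 2, 7, 1) · λ_8+ρ ↦ (0, 1, 7, 0) · λ_9+ρ ↦ (0, 1, 7, 0)

The 9 indices split into 2 linkage classes (same alcove rep ⇔ same W_11-dot-orbit):

[[1, 2, 4, 7], [3, 5, 6, 8, 9]]


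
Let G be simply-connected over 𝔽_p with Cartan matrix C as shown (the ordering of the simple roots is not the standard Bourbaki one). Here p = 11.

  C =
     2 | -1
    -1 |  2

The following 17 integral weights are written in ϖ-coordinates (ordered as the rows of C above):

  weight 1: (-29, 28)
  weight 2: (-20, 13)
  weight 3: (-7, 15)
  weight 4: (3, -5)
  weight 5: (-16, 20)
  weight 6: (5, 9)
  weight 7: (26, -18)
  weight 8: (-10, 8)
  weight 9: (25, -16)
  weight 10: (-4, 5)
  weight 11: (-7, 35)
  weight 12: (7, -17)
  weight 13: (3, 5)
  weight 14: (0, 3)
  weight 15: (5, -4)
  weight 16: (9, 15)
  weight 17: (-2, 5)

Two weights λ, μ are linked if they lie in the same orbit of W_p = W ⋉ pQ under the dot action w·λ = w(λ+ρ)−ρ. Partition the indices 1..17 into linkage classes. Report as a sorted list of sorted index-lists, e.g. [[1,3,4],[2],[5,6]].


Dynkin diagram of C (from the 2 off-diagonal −1 entries): A_2.

Each λ_j+ρ reduced to Ā_11; 2-tuples below use C's row order:

  1: (1, 4) · 2: (3, 3) · 3: (1, 5) · 4: (0, 4) · 5: (1, 4) · 6: (1, 5) · 7: (1, 5) · 8: (9, 0) · 9: (0, 4) · 10: (3, 3) · 11: (3, 3) · 12: (3, 3) · 13: (4, 6) · 14: (1, 4) · 15: (3, 3) · 16: (1, 4) · 17: (1, 5)

Grouping the 17 weights by Ā_11-representative: 6 linkage classes.

[[1, 5, 14, 16], [2, 10, 11, 12, 15], [3, 6, 7, 17], [4, 9], [8], [13]]


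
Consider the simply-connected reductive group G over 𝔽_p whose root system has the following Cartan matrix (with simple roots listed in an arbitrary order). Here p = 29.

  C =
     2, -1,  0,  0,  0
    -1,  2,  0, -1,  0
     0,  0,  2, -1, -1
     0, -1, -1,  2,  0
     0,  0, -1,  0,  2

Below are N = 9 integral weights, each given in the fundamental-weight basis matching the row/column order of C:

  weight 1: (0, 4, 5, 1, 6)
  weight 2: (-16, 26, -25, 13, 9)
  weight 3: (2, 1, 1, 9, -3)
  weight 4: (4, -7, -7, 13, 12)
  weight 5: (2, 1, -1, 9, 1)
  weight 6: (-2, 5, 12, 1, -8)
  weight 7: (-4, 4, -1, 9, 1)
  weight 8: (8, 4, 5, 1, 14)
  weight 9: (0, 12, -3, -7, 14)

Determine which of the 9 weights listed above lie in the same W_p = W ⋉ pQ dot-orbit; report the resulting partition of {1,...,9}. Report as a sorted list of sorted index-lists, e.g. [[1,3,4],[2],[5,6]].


A_5 Cartan matrix, 5 simple roots permuted; ρ=(1,1,1,1,1).

Each λ_j+ρ reduced to Ā_29; 5-tuples below use C's row order:

    [1] (1, 5, 6, 2, 7)
    [2] (3, 2, 0, 10, 2)
    [3] (3, 2, 0, 10, 2)
    [4] (1, 5, 6, 2, 7)
    [5] (3, 2, 0, 10, 2)
    [6] (1, 5, 6, 2, 7)
    [7] (3, 2, 0, 10, 2)
    [8] (1, 5, 6, 2, 7)
    [9] (1, 5, 6, 2, 7)

2 distinct reps among the 9 weights ⇒ 2 W_29-linkage classes:

[[1, 4, 6, 8, 9], [2, 3, 5, 7]]


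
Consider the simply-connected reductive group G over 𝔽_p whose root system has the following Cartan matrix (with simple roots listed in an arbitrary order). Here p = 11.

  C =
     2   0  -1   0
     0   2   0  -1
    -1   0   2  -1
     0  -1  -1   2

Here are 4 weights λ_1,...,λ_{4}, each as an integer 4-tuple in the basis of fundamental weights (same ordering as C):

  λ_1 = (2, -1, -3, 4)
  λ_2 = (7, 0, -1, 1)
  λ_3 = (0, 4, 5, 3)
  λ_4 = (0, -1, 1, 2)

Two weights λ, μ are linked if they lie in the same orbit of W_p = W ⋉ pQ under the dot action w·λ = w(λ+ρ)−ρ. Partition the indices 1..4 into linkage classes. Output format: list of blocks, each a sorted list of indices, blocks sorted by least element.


C ↔ A_4 under row/col permutation; |W(A_4)| = 120.

Ā_11 reps of the 4 weights (A_4, coords as presented):

  λ_1 → (1, 0, 2, 3);  λ_2 → (8, 1, 0, 2);  λ_3 → (4, 0, 2, 4);  λ_4 → (1, 0, 2, 3)

Linkage partition of the 4 weights (3 classes, p=11):

[[1, 4], [2], [3]]


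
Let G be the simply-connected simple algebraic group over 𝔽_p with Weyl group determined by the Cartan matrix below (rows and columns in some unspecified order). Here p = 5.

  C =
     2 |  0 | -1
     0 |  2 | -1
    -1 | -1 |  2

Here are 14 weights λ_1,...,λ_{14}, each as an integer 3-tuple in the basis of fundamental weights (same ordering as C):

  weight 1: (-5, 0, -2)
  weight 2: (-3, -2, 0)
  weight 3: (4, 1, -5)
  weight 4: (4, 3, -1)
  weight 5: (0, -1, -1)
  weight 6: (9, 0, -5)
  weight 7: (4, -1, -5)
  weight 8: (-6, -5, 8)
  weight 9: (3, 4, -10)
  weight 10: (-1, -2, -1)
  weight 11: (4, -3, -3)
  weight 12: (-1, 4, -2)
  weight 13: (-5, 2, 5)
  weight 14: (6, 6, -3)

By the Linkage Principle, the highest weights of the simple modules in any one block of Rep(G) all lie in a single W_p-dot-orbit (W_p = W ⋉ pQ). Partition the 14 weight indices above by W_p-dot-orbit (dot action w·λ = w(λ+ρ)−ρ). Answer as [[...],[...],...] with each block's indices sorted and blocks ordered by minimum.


Dynkin diagram of C (from the 4 off-diagonal −1 entries): A_3.

W_5-reps of the 14 weights in Ā_5 (same 3-coord order as C):

  λ_1 → (1, 4, 0);  λ_2 → (0, 1, 1);  λ_3 → (1, 2, 2);  λ_4 → (1, 0, 0);  λ_5 → (1, 0, 0);  λ_6 → (0, 1, 1);  λ_7 → (1, 4, 0);  λ_8 → (1, 0, 0);  λ_9 → (1, 0, 0);  λ_10 → (1, 0, 0);  λ_11 → (1, 2, 2);  λ_12 → (1, 4, 0);  λ_13 → (0, 1, 1);  λ_14 → (0, 0, 2)

These 14 weights hit 5 W_5-dot-orbits; sizes (3, 3, 2, 5, 1):

[[1, 7, 12], [2, 6, 13], [3, 11], [4, 5, 8, 9, 10], [14]]
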